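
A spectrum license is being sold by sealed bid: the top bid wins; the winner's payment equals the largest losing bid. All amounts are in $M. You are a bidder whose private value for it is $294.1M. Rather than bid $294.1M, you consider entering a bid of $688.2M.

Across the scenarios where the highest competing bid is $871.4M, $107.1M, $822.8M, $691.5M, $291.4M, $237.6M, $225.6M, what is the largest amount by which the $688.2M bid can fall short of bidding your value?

$871.4M: same outcome either way → loss $0M.
$107.1M: same outcome either way → loss $0M.
$822.8M: same outcome either way → loss $0M.
$691.5M: same outcome either way → loss $0M.
$291.4M: same outcome either way → loss $0M.
$237.6M: same outcome either way → loss $0M.
$225.6M: same outcome either way → loss $0M.
Maximum loss: $0M.

$0M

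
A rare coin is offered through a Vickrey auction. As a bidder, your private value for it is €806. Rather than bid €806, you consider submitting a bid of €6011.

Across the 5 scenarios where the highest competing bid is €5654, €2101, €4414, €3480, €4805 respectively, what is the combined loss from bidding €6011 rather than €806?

The deviation costs you only when the competing bid falls strictly between €806 and €6011; elsewhere both bids give the same outcome.
€5654: truthful payoff €0, deviation payoff −€4848 → loss €4848.
€2101: truthful payoff €0, deviation payoff −€1295 → loss €1295.
€4414: truthful payoff €0, deviation payoff −€3608 → loss €3608.
€3480: truthful payoff €0, deviation payoff −€2674 → loss €2674.
€4805: truthful payoff €0, deviation payoff −€3999 → loss €3999.
Total loss = €4848 + €1295 + €3608 + €2674 + €3999 = €16424.
Because the price is fixed by the runner-up's bid, deviating from your value can only change a good outcome into a bad one — never the reverse.

€16424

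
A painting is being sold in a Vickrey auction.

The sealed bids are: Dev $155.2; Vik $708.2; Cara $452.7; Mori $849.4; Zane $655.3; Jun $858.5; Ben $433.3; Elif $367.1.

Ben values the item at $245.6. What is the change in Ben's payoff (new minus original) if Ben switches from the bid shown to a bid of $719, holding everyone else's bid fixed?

$0

The highest bid among the other bidders is $858.5; Ben's bid doesn't change that.
Original bid $433.3: Ben is not highest (top rival bid is $858.5); payoff $0.
Alternative bid $719: Ben is not highest (top rival bid is $858.5); payoff $0.
Change in payoff = $0 − ($0) = $0.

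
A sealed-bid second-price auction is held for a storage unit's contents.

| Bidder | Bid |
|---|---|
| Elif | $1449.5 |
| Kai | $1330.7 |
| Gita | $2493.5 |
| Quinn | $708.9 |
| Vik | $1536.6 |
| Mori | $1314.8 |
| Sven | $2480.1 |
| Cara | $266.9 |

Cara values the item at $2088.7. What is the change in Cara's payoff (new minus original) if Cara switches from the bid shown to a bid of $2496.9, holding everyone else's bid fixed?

−$404.8

The highest bid among the other bidders is $2493.5; Cara's bid doesn't change that.
Original bid $266.9: Cara is not highest (top rival bid is $2493.5); payoff $0.
Alternative bid $2496.9: Cara is highest, pays the top rival bid $2493.5; payoff $2088.7 − $2493.5 = −$404.8.
Change in payoff = −$404.8 − ($0) = −$404.8.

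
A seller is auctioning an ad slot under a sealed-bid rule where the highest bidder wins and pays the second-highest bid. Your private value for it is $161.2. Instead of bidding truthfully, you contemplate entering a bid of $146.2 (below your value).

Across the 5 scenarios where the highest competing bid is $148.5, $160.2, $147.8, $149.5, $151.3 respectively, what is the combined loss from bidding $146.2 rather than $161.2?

The deviation costs you only when the competing bid falls strictly between $146.2 and $161.2; elsewhere both bids give the same outcome.
$148.5: truthful payoff $12.7, deviation payoff $0 → loss $12.7.
$160.2: truthful payoff $1, deviation payoff $0 → loss $1.
$147.8: truthful payoff $13.4, deviation payoff $0 → loss $13.4.
$149.5: truthful payoff $11.7, deviation payoff $0 → loss $11.7.
$151.3: truthful payoff $9.9, deviation payoff $0 → loss $9.9.
Total loss = $12.7 + $1 + $13.4 + $11.7 + $9.9 = $48.7.
Because the price is fixed by the runner-up's bid, deviating from your value can only change a good outcome into a bad one — never the reverse.

$48.7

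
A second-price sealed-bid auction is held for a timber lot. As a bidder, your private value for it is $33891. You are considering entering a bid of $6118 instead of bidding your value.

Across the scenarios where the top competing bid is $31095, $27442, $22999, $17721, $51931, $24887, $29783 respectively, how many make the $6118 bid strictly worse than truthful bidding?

6

The deviation hurts exactly when the highest competing bid lies strictly between $6118 and $33891 — underbidding then forfeits a profitable win.
$31095: inside the interval → strictly worse (loss $2796).
$27442: inside the interval → strictly worse (loss $6449).
$22999: inside the interval → strictly worse (loss $10892).
$17721: inside the interval → strictly worse (loss $16170).
$51931: above both → same outcome either way.
$24887: inside the interval → strictly worse (loss $9004).
$29783: inside the interval → strictly worse (loss $4108).
Count: 6.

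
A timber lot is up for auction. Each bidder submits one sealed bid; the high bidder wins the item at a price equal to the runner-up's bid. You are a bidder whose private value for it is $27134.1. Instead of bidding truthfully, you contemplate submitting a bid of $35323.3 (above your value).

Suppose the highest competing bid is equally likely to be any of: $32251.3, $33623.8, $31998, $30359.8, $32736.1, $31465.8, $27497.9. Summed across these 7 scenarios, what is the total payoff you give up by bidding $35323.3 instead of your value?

$29994

The deviation costs you only when the competing bid falls strictly between $27134.1 and $35323.3; elsewhere both bids give the same outcome.
$32251.3: truthful payoff $0, deviation payoff −$5117.2 → loss $5117.2.
$33623.8: truthful payoff $0, deviation payoff −$6489.7 → loss $6489.7.
$31998: truthful payoff $0, deviation payoff −$4863.9 → loss $4863.9.
$30359.8: truthful payoff $0, deviation payoff −$3225.7 → loss $3225.7.
$32736.1: truthful payoff $0, deviation payoff −$5602 → loss $5602.
$31465.8: truthful payoff $0, deviation payoff −$4331.7 → loss $4331.7.
$27497.9: truthful payoff $0, deviation payoff −$363.8 → loss $363.8.
Total loss = $5117.2 + $6489.7 + $4863.9 + $3225.7 + $5602 + $4331.7 + $363.8 = $29994.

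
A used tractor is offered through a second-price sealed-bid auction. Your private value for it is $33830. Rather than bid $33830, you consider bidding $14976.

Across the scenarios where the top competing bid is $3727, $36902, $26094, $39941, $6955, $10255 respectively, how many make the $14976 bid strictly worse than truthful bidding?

The deviation hurts exactly when the highest competing bid lies strictly between $14976 and $33830 — underbidding then forfeits a profitable win.
$3727: below both → same outcome either way.
$36902: above both → same outcome either way.
$26094: inside the interval → strictly worse (loss $7736).
$39941: above both → same outcome either way.
$6955: below both → same outcome either way.
$10255: below both → same outcome either way.
Count: 1.

1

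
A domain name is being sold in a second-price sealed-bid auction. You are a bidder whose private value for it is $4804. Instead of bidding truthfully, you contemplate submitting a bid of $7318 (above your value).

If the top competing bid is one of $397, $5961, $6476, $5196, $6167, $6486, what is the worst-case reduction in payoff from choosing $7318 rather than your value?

$1682

$397: same outcome either way → loss $0.
$5961: truthful gives $0, deviation gives −$1157 → loss $1157.
$6476: truthful gives $0, deviation gives −$1672 → loss $1672.
$5196: truthful gives $0, deviation gives −$392 → loss $392.
$6167: truthful gives $0, deviation gives −$1363 → loss $1363.
$6486: truthful gives $0, deviation gives −$1682 → loss $1682.
Maximum loss: $1682.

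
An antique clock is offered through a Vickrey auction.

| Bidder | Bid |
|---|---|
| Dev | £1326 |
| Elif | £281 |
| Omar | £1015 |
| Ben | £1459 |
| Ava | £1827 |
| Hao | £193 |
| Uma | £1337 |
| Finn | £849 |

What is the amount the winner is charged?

Highest bid: Ava at £1827, so Ava wins.
Second-highest bid: Ben at £1459 — that is the price the winner pays.

£1459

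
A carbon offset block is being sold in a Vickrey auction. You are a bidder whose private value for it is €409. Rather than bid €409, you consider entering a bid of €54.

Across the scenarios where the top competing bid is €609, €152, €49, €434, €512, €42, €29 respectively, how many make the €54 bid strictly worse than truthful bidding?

The deviation hurts exactly when the highest competing bid lies strictly between €54 and €409 — underbidding then forfeits a profitable win.
€609: above both → same outcome either way.
€152: inside the interval → strictly worse (loss €257).
€49: below both → same outcome either way.
€434: above both → same outcome either way.
€512: above both → same outcome either way.
€42: below both → same outcome either way.
€29: below both → same outcome either way.
Count: 1.

1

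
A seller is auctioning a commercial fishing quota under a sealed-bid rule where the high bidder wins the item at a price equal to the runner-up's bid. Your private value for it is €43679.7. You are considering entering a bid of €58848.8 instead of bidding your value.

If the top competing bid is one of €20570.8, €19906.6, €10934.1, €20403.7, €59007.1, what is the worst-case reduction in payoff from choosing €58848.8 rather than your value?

€0

€20570.8: same outcome either way → loss €0.
€19906.6: same outcome either way → loss €0.
€10934.1: same outcome either way → loss €0.
€20403.7: same outcome either way → loss €0.
€59007.1: same outcome either way → loss €0.
Maximum loss: €0.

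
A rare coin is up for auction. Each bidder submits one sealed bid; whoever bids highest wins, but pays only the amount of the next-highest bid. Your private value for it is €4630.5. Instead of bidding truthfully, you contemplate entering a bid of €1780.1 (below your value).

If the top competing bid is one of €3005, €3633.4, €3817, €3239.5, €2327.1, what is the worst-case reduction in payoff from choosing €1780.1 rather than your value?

€2303.4

€3005: truthful gives €1625.5, deviation gives €0 → loss €1625.5.
€3633.4: truthful gives €997.1, deviation gives €0 → loss €997.1.
€3817: truthful gives €813.5, deviation gives €0 → loss €813.5.
€3239.5: truthful gives €1391, deviation gives €0 → loss €1391.
€2327.1: truthful gives €2303.4, deviation gives €0 → loss €2303.4.
Maximum loss: €2303.4.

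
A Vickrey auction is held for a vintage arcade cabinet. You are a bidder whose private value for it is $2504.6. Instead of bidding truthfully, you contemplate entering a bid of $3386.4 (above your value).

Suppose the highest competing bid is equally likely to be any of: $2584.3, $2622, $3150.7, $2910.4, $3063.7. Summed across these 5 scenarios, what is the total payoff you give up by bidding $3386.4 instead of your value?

The deviation costs you only when the competing bid falls strictly between $2504.6 and $3386.4; elsewhere both bids give the same outcome.
$2584.3: truthful payoff $0, deviation payoff −$79.7 → loss $79.7.
$2622: truthful payoff $0, deviation payoff −$117.4 → loss $117.4.
$3150.7: truthful payoff $0, deviation payoff −$646.1 → loss $646.1.
$2910.4: truthful payoff $0, deviation payoff −$405.8 → loss $405.8.
$3063.7: truthful payoff $0, deviation payoff −$559.1 → loss $559.1.
Total loss = $79.7 + $117.4 + $646.1 + $405.8 + $559.1 = $1808.1.

$1808.1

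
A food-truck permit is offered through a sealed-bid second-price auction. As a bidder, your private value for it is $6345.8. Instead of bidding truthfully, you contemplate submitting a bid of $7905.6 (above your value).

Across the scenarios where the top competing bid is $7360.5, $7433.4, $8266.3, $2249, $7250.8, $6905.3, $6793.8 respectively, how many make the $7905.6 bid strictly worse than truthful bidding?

The deviation hurts exactly when the highest competing bid lies strictly between $6345.8 and $7905.6 — overbidding then wins at a price above your value.
$7360.5: inside the interval → strictly worse (loss $1014.7).
$7433.4: inside the interval → strictly worse (loss $1087.6).
$8266.3: above both → same outcome either way.
$2249: below both → same outcome either way.
$7250.8: inside the interval → strictly worse (loss $905).
$6905.3: inside the interval → strictly worse (loss $559.5).
$6793.8: inside the interval → strictly worse (loss $448).
Count: 5.

5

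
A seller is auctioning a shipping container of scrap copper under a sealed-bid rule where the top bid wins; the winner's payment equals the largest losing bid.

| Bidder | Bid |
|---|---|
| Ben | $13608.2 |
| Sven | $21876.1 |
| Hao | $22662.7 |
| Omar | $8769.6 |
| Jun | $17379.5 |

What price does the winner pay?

$21876.1

Highest bid: Hao at $22662.7, so Hao wins.
Second-highest bid: Sven at $21876.1 — that is the price the winner pays.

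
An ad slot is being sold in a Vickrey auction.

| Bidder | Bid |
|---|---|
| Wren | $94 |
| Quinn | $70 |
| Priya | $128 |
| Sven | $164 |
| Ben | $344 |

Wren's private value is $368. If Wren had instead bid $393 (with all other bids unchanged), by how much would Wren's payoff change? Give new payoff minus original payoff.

$24

The highest bid among the other bidders is $344; Wren's bid doesn't change that.
Original bid $94: Wren is not highest (top rival bid is $344); payoff $0.
Alternative bid $393: Wren is highest, pays the top rival bid $344; payoff $368 − $344 = $24.
Change in payoff = $24 − ($0) = $24.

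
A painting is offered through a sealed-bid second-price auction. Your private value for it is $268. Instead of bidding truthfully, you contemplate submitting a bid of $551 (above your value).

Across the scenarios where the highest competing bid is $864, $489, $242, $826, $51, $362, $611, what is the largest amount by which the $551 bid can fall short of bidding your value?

$864: same outcome either way → loss $0.
$489: truthful gives $0, deviation gives −$221 → loss $221.
$242: same outcome either way → loss $0.
$826: same outcome either way → loss $0.
$51: same outcome either way → loss $0.
$362: truthful gives $0, deviation gives −$94 → loss $94.
$611: same outcome either way → loss $0.
Maximum loss: $221.

$221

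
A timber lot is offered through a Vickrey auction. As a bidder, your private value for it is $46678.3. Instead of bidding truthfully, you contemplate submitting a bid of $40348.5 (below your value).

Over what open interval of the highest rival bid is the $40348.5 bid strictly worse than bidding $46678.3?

If the competing bid is below $40348.5, both bids win at the same price — no difference.
If it is above $46678.3, both bids lose — no difference.
If it lies strictly between $40348.5 and $46678.3, bidding your value wins at a price below your value (positive payoff) while bidding $40348.5 loses (payoff 0).
So the deviation strictly hurts on the open interval ($40348.5, $46678.3).

($40348.5, $46678.3)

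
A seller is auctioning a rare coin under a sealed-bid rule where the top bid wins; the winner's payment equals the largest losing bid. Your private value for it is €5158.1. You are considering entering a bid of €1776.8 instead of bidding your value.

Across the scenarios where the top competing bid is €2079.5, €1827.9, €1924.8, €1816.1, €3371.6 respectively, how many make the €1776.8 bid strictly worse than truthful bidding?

The deviation hurts exactly when the highest competing bid lies strictly between €1776.8 and €5158.1 — underbidding then forfeits a profitable win.
€2079.5: inside the interval → strictly worse (loss €3078.6).
€1827.9: inside the interval → strictly worse (loss €3330.2).
€1924.8: inside the interval → strictly worse (loss €3233.3).
€1816.1: inside the interval → strictly worse (loss €3342).
€3371.6: inside the interval → strictly worse (loss €1786.5).
Count: 5.

5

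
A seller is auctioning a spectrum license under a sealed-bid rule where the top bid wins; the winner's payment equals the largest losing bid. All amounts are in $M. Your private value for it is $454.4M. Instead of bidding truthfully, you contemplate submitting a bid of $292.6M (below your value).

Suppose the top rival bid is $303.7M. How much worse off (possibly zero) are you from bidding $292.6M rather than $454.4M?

$150.7M

Bidding your value $454.4M: you win (since $454.4M > $303.7M) and pay $303.7M. Payoff $150.7M.
Bidding $292.6M: you lose. Payoff $0M.
The competing bid $303.7M lies between your shaded bid and your value, so underbidding forfeits an item you could have won at a profitable price.
Loss from deviating = $150.7M − ($0M) = $150.7M.
Truthful bidding weakly dominates here: raising your bid can only win items priced above your value, and lowering it can only forfeit items priced below.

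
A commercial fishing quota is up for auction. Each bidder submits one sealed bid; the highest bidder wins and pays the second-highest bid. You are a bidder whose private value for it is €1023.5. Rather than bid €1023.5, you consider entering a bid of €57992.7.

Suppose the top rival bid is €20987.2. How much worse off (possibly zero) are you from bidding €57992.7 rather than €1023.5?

Bidding your value €1023.5: you lose (since €1023.5 < €20987.2). Payoff €0.
Bidding €57992.7: you win and pay €20987.2. Payoff €1023.5 − €20987.2 = −€19963.7.
The competing bid €20987.2 lies between your value and your inflated bid, so overbidding wins an item priced above your value.
Loss from deviating = €0 − (−€19963.7) = €19963.7.
In a second-price auction your bid sets only whether you win, not what you pay, so bidding your true value is weakly dominant.

€19963.7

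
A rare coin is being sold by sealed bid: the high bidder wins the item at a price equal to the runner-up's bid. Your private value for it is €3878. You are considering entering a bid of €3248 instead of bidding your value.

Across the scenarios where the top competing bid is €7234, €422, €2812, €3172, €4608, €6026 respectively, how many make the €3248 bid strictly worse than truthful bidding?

0

The deviation hurts exactly when the highest competing bid lies strictly between €3248 and €3878 — underbidding then forfeits a profitable win.
€7234: above both → same outcome either way.
€422: below both → same outcome either way.
€2812: below both → same outcome either way.
€3172: below both → same outcome either way.
€4608: above both → same outcome either way.
€6026: above both → same outcome either way.
Count: 0.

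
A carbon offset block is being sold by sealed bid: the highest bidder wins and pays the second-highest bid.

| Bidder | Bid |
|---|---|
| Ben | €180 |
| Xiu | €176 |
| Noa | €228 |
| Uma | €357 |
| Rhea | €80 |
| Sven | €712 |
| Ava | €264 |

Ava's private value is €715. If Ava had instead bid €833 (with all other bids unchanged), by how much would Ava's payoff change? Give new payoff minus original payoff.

€3

The highest bid among the other bidders is €712; Ava's bid doesn't change that.
Original bid €264: Ava is not highest (top rival bid is €712); payoff €0.
Alternative bid €833: Ava is highest, pays the top rival bid €712; payoff €715 − €712 = €3.
Change in payoff = €3 − (€0) = €3.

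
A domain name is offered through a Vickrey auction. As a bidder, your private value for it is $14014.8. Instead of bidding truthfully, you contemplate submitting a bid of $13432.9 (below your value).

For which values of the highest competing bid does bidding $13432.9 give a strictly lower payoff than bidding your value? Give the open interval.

($13432.9, $14014.8)

If the competing bid is below $13432.9, both bids win at the same price — no difference.
If it is above $14014.8, both bids lose — no difference.
If it lies strictly between $13432.9 and $14014.8, bidding your value wins at a price below your value (positive payoff) while bidding $13432.9 loses (payoff 0).
So the deviation strictly hurts on the open interval ($13432.9, $14014.8).
In a second-price auction your bid sets only whether you win, not what you pay, so bidding your true value is weakly dominant.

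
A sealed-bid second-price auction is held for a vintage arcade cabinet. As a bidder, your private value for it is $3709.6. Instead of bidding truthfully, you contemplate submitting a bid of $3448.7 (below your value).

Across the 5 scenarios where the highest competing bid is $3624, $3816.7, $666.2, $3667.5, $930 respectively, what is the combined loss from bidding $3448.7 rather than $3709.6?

$127.7

The deviation costs you only when the competing bid falls strictly between $3448.7 and $3709.6; elsewhere both bids give the same outcome.
$3624: truthful payoff $85.6, deviation payoff $0 → loss $85.6.
$3816.7: outcomes coincide → loss $0.
$666.2: outcomes coincide → loss $0.
$3667.5: truthful payoff $42.1, deviation payoff $0 → loss $42.1.
$930: outcomes coincide → loss $0.
Total loss = $85.6 + $42.1 = $127.7.
Because the price is fixed by the runner-up's bid, deviating from your value can only change a good outcome into a bad one — never the reverse.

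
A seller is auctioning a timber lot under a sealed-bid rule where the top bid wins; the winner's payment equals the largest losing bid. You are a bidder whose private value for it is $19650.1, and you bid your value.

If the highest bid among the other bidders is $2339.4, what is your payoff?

Your bid $19650.1 exceeds the highest competing bid $2339.4, so you win.
In a second-price auction the winner pays the second-highest bid, $2339.4.
Payoff = value − price = $19650.1 − $2339.4 = $17310.7.

$17310.7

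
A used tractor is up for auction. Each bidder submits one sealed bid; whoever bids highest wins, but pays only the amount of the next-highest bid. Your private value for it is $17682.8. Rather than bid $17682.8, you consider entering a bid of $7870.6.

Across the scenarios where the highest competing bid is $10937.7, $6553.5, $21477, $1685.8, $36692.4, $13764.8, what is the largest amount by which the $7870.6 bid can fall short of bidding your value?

$10937.7: truthful gives $6745.1, deviation gives $0 → loss $6745.1.
$6553.5: same outcome either way → loss $0.
$21477: same outcome either way → loss $0.
$1685.8: same outcome either way → loss $0.
$36692.4: same outcome either way → loss $0.
$13764.8: truthful gives $3918, deviation gives $0 → loss $3918.
Maximum loss: $6745.1.

$6745.1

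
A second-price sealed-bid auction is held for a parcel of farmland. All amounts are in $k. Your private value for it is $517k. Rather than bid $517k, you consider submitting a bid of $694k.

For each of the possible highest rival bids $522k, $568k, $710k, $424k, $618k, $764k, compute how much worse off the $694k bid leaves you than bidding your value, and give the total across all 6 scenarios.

The deviation costs you only when the competing bid falls strictly between $517k and $694k; elsewhere both bids give the same outcome.
$522k: truthful payoff $0k, deviation payoff −$5k → loss $5k.
$568k: truthful payoff $0k, deviation payoff −$51k → loss $51k.
$710k: outcomes coincide → loss $0k.
$424k: outcomes coincide → loss $0k.
$618k: truthful payoff $0k, deviation payoff −$101k → loss $101k.
$764k: outcomes coincide → loss $0k.
Total loss = $5k + $51k + $101k = $157k.

$157k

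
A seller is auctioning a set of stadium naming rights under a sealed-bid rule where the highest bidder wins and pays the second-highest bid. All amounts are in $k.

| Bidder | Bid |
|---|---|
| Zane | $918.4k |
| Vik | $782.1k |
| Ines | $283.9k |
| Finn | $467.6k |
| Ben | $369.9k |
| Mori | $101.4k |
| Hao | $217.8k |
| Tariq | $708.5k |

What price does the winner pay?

Highest bid: Zane at $918.4k, so Zane wins.
Second-highest bid: Vik at $782.1k — that is the price the winner pays.

$782.1k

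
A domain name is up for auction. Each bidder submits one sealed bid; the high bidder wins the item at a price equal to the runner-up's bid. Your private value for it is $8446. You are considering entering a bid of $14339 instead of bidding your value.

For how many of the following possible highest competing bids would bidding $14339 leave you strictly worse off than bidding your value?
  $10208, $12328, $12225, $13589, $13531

The deviation hurts exactly when the highest competing bid lies strictly between $8446 and $14339 — overbidding then wins at a price above your value.
$10208: inside the interval → strictly worse (loss $1762).
$12328: inside the interval → strictly worse (loss $3882).
$12225: inside the interval → strictly worse (loss $3779).
$13589: inside the interval → strictly worse (loss $5143).
$13531: inside the interval → strictly worse (loss $5085).
Count: 5.

5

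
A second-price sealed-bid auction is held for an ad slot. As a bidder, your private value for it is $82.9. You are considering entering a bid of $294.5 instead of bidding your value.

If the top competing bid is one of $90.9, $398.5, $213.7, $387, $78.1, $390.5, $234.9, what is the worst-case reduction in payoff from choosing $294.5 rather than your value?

$152

$90.9: truthful gives $0, deviation gives −$8 → loss $8.
$398.5: same outcome either way → loss $0.
$213.7: truthful gives $0, deviation gives −$130.8 → loss $130.8.
$387: same outcome either way → loss $0.
$78.1: same outcome either way → loss $0.
$390.5: same outcome either way → loss $0.
$234.9: truthful gives $0, deviation gives −$152 → loss $152.
Maximum loss: $152.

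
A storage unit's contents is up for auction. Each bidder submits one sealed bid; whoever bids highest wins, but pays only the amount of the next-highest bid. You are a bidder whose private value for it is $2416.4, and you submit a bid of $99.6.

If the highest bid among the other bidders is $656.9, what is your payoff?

$0

Your bid $99.6 is below the highest competing bid $656.9, so you lose.
A losing bidder pays nothing and receives nothing: payoff = $0.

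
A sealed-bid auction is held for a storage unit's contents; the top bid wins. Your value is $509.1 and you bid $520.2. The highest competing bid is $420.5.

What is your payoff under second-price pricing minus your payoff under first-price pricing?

$99.7

You have the highest bid, so you win under either rule.
Second-price: pay $420.5 → payoff $88.6.
First-price: pay your own bid $520.2 → payoff −$11.1.
Difference = $88.6 − (−$11.1) = $99.7.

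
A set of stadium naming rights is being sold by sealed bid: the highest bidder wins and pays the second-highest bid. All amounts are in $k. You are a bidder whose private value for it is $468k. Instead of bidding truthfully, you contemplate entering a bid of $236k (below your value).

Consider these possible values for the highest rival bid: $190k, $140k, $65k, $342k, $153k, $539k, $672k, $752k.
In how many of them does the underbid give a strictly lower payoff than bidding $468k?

1

The deviation hurts exactly when the highest competing bid lies strictly between $236k and $468k — underbidding then forfeits a profitable win.
$190k: below both → same outcome either way.
$140k: below both → same outcome either way.
$65k: below both → same outcome either way.
$342k: inside the interval → strictly worse (loss $126k).
$153k: below both → same outcome either way.
$539k: above both → same outcome either way.
$672k: above both → same outcome either way.
$752k: above both → same outcome either way.
Count: 1.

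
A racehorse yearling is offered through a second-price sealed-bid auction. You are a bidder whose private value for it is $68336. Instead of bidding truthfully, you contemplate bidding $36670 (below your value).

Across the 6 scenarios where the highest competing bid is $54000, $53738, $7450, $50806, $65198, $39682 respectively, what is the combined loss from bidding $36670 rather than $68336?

The deviation costs you only when the competing bid falls strictly between $36670 and $68336; elsewhere both bids give the same outcome.
$54000: truthful payoff $14336, deviation payoff $0 → loss $14336.
$53738: truthful payoff $14598, deviation payoff $0 → loss $14598.
$7450: outcomes coincide → loss $0.
$50806: truthful payoff $17530, deviation payoff $0 → loss $17530.
$65198: truthful payoff $3138, deviation payoff $0 → loss $3138.
$39682: truthful payoff $28654, deviation payoff $0 → loss $28654.
Total loss = $14336 + $14598 + $17530 + $3138 + $28654 = $78256.

$78256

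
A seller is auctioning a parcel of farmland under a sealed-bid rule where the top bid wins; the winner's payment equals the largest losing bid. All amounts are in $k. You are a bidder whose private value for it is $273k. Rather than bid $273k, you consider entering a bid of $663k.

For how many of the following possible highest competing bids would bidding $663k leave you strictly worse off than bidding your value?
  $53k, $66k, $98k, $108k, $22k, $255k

The deviation hurts exactly when the highest competing bid lies strictly between $273k and $663k — overbidding then wins at a price above your value.
$53k: below both → same outcome either way.
$66k: below both → same outcome either way.
$98k: below both → same outcome either way.
$108k: below both → same outcome either way.
$22k: below both → same outcome either way.
$255k: below both → same outcome either way.
Count: 0.

0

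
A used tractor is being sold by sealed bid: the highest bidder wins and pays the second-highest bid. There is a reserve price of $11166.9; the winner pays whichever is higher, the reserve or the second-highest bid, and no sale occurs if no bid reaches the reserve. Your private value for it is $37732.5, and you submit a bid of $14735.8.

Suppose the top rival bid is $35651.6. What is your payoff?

$0

Your bid $14735.8 is below the highest competing bid $35651.6, so you lose. Payoff $0.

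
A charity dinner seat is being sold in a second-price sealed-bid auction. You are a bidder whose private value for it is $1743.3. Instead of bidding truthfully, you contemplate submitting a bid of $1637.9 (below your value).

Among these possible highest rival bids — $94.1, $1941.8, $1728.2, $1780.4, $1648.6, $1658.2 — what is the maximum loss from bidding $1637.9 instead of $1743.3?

$94.1: same outcome either way → loss $0.
$1941.8: same outcome either way → loss $0.
$1728.2: truthful gives $15.1, deviation gives $0 → loss $15.1.
$1780.4: same outcome either way → loss $0.
$1648.6: truthful gives $94.7, deviation gives $0 → loss $94.7.
$1658.2: truthful gives $85.1, deviation gives $0 → loss $85.1.
Maximum loss: $94.7.

$94.7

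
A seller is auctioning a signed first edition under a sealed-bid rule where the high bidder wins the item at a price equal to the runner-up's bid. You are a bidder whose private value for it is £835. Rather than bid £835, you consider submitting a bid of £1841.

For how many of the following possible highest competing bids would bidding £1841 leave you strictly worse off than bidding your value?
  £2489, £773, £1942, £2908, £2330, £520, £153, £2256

The deviation hurts exactly when the highest competing bid lies strictly between £835 and £1841 — overbidding then wins at a price above your value.
£2489: above both → same outcome either way.
£773: below both → same outcome either way.
£1942: above both → same outcome either way.
£2908: above both → same outcome either way.
£2330: above both → same outcome either way.
£520: below both → same outcome either way.
£153: below both → same outcome either way.
£2256: above both → same outcome either way.
Count: 0.

0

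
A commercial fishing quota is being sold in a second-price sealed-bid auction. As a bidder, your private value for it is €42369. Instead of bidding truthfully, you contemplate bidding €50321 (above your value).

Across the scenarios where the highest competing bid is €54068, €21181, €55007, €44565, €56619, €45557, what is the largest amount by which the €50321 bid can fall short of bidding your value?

€3188

€54068: same outcome either way → loss €0.
€21181: same outcome either way → loss €0.
€55007: same outcome either way → loss €0.
€44565: truthful gives €0, deviation gives −€2196 → loss €2196.
€56619: same outcome either way → loss €0.
€45557: truthful gives €0, deviation gives −€3188 → loss €3188.
Maximum loss: €3188.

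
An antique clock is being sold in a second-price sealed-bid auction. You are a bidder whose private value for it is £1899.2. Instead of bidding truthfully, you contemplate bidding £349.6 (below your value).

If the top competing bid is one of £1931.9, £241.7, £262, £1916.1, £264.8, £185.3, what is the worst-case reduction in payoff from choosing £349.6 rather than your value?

£1931.9: same outcome either way → loss £0.
£241.7: same outcome either way → loss £0.
£262: same outcome either way → loss £0.
£1916.1: same outcome either way → loss £0.
£264.8: same outcome either way → loss £0.
£185.3: same outcome either way → loss £0.
Maximum loss: £0.

£0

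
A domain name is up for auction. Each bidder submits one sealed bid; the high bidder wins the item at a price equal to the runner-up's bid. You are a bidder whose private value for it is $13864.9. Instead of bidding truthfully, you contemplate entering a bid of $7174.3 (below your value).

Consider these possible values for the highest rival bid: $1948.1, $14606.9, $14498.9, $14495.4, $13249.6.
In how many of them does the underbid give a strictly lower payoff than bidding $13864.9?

1

The deviation hurts exactly when the highest competing bid lies strictly between $7174.3 and $13864.9 — underbidding then forfeits a profitable win.
$1948.1: below both → same outcome either way.
$14606.9: above both → same outcome either way.
$14498.9: above both → same outcome either way.
$14495.4: above both → same outcome either way.
$13249.6: inside the interval → strictly worse (loss $615.3).
Count: 1.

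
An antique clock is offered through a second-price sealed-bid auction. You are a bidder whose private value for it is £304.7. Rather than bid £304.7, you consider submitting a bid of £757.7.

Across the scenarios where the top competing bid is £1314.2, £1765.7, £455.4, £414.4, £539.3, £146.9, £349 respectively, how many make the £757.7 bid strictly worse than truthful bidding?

The deviation hurts exactly when the highest competing bid lies strictly between £304.7 and £757.7 — overbidding then wins at a price above your value.
£1314.2: above both → same outcome either way.
£1765.7: above both → same outcome either way.
£455.4: inside the interval → strictly worse (loss £150.7).
£414.4: inside the interval → strictly worse (loss £109.7).
£539.3: inside the interval → strictly worse (loss £234.6).
£146.9: below both → same outcome either way.
£349: inside the interval → strictly worse (loss £44.3).
Count: 4.

4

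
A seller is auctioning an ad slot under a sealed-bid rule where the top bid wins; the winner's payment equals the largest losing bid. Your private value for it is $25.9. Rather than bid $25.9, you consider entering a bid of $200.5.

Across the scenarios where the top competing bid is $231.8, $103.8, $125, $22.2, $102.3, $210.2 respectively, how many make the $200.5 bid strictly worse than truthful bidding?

The deviation hurts exactly when the highest competing bid lies strictly between $25.9 and $200.5 — overbidding then wins at a price above your value.
$231.8: above both → same outcome either way.
$103.8: inside the interval → strictly worse (loss $77.9).
$125: inside the interval → strictly worse (loss $99.1).
$22.2: below both → same outcome either way.
$102.3: inside the interval → strictly worse (loss $76.4).
$210.2: above both → same outcome either way.
Count: 3.

3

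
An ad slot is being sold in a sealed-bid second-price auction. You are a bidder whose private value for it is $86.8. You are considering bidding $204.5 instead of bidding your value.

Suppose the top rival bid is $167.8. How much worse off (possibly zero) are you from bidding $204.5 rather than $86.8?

Bidding your value $86.8: you lose (since $86.8 < $167.8). Payoff $0.
Bidding $204.5: you win and pay $167.8. Payoff $86.8 − $167.8 = −$81.
The competing bid $167.8 lies between your value and your inflated bid, so overbidding wins an item priced above your value.
Loss from deviating = $0 − (−$81) = $81.
Truthful bidding weakly dominates here: raising your bid can only win items priced above your value, and lowering it can only forfeit items priced below.

$81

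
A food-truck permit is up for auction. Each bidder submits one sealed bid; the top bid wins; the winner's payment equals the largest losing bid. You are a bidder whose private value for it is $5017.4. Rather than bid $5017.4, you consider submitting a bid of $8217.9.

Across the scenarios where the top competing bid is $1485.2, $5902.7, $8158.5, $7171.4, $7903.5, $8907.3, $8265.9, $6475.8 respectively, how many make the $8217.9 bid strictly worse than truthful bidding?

The deviation hurts exactly when the highest competing bid lies strictly between $5017.4 and $8217.9 — overbidding then wins at a price above your value.
$1485.2: below both → same outcome either way.
$5902.7: inside the interval → strictly worse (loss $885.3).
$8158.5: inside the interval → strictly worse (loss $3141.1).
$7171.4: inside the interval → strictly worse (loss $2154).
$7903.5: inside the interval → strictly worse (loss $2886.1).
$8907.3: above both → same outcome either way.
$8265.9: above both → same outcome either way.
$6475.8: inside the interval → strictly worse (loss $1458.4).
Count: 5.

5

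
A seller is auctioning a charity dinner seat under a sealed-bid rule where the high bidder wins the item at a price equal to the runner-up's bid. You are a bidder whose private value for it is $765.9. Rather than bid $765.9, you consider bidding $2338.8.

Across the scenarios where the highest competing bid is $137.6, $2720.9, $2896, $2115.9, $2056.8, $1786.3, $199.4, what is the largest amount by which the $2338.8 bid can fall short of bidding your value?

$137.6: same outcome either way → loss $0.
$2720.9: same outcome either way → loss $0.
$2896: same outcome either way → loss $0.
$2115.9: truthful gives $0, deviation gives −$1350 → loss $1350.
$2056.8: truthful gives $0, deviation gives −$1290.9 → loss $1290.9.
$1786.3: truthful gives $0, deviation gives −$1020.4 → loss $1020.4.
$199.4: same outcome either way → loss $0.
Maximum loss: $1350.

$1350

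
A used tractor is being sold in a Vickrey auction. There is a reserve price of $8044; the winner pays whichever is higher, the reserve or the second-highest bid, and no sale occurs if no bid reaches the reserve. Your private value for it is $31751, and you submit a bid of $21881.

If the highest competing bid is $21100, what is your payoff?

$10651

Your bid $21881 is the highest and exceeds the reserve.
Price = max(second-highest bid, reserve) = max($21100, $8044) = $21100.
Payoff = $31751 − $21100 = $10651.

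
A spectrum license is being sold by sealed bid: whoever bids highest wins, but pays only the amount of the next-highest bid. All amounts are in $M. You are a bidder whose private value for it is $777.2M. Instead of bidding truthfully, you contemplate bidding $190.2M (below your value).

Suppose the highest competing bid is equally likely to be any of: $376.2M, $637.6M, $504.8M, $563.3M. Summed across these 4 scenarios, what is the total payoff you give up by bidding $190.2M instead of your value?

The deviation costs you only when the competing bid falls strictly between $190.2M and $777.2M; elsewhere both bids give the same outcome.
$376.2M: truthful payoff $401M, deviation payoff $0M → loss $401M.
$637.6M: truthful payoff $139.6M, deviation payoff $0M → loss $139.6M.
$504.8M: truthful payoff $272.4M, deviation payoff $0M → loss $272.4M.
$563.3M: truthful payoff $213.9M, deviation payoff $0M → loss $213.9M.
Total loss = $401M + $139.6M + $272.4M + $213.9M = $1026.9M.
Because the price is fixed by the runner-up's bid, deviating from your value can only change a good outcome into a bad one — never the reverse.

$1026.9M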